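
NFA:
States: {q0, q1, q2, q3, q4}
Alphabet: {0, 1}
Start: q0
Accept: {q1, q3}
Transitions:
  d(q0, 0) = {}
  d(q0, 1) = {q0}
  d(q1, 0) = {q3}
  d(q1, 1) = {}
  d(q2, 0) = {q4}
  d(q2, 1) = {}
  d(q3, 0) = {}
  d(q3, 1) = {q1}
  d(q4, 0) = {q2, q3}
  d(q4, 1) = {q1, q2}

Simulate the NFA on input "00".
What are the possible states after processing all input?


Start: {q0}
  --0--> {}
  --0--> {}

{} (empty set, no valid transitions)


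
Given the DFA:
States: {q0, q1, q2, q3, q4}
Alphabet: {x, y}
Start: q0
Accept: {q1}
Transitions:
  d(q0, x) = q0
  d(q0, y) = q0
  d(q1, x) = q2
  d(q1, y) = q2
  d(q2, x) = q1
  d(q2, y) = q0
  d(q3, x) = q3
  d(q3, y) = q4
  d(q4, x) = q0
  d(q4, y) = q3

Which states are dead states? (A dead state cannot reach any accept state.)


Forward reachability from each state:
  q0 -> reaches {q0}, no accept state (dead)
  q1 -> reaches accept state q1 (live)
  q2 -> reaches accept state q1 (live)
  q3 -> reaches {q0, q3, q4}, no accept state (dead)
  q4 -> reaches {q0, q3, q4}, no accept state (dead)

{q0, q3, q4}


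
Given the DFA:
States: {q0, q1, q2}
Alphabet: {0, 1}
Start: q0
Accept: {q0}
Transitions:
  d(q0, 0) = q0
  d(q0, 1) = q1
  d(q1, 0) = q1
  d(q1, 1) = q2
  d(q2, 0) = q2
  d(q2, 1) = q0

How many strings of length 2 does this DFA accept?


Enumerating all length-2 strings:
  "00" -> q0 [accept]
  "01" -> q1 [reject]
  "10" -> q1 [reject]
  "11" -> q2 [reject]

1 out of 4


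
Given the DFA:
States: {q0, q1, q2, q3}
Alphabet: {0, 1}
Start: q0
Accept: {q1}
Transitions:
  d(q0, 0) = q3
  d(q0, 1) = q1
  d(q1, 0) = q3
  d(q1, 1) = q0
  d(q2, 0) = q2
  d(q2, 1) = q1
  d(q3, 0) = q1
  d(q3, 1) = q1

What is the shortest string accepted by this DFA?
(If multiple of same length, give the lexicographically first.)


BFS by string length (lex-first path to each state shown):
  len 0: q0<-""
  len 1: q1<-"1", q3<-"0"
Found accept state at length 1.

"1"


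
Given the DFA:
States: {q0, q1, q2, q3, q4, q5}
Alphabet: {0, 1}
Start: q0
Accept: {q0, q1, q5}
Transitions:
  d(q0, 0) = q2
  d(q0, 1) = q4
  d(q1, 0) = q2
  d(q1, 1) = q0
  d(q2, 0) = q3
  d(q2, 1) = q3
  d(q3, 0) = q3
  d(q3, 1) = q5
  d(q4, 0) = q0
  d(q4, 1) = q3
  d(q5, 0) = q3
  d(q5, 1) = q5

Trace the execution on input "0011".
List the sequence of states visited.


Input: 0011
d(q0, 0) = q2
d(q2, 0) = q3
d(q3, 1) = q5
d(q5, 1) = q5


q0 -> q2 -> q3 -> q5 -> q5


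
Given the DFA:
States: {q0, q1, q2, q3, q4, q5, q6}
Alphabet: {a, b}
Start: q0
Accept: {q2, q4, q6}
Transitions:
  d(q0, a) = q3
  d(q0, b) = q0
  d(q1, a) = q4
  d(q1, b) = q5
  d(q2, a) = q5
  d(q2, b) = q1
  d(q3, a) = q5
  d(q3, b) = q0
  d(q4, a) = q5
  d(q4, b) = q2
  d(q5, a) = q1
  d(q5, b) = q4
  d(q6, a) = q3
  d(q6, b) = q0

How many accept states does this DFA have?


Accept states listed: {q2, q4, q6}
Counting: q2(1) q4(2) q6(3)

3


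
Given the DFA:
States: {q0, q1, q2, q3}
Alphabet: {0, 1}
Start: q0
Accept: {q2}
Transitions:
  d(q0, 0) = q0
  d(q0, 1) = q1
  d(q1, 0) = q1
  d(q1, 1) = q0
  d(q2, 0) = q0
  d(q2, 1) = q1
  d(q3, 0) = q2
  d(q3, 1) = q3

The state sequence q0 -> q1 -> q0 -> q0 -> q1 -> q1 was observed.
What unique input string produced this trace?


Trace back each transition to find the symbol:
  q0 --[1]--> q1
  q1 --[1]--> q0
  q0 --[0]--> q0
  q0 --[1]--> q1
  q1 --[0]--> q1

"11010"


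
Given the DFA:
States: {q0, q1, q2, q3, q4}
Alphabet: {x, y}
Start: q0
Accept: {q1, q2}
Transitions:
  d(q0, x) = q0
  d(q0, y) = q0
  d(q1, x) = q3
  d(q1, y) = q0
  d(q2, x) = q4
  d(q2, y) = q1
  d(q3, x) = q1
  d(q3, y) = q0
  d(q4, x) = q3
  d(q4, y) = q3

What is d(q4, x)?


Looking up transition d(q4, x)

q3


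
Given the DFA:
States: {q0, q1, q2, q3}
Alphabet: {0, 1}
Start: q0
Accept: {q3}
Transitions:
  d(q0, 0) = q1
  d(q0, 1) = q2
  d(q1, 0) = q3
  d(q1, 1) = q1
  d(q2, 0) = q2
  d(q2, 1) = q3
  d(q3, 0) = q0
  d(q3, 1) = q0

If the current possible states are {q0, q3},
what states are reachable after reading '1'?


Apply transition on '1' from each current state:
  d(q0, 1) = q2
  d(q3, 1) = q0

{q0, q2}


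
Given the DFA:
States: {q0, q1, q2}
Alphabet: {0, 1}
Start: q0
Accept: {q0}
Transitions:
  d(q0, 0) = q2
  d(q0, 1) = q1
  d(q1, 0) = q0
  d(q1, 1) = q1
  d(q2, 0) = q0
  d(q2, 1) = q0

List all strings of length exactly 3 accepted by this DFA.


All strings of length 3: 8 total
Accepted: 1

"110"


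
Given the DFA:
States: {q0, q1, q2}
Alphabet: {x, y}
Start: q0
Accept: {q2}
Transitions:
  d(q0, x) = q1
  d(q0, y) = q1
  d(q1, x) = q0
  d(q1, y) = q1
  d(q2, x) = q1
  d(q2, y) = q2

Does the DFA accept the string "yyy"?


Trace: q0 -> q1 -> q1 -> q1
Final state: q1
Accept states: {q2}

No, rejected (final state q1 is not an accept state)


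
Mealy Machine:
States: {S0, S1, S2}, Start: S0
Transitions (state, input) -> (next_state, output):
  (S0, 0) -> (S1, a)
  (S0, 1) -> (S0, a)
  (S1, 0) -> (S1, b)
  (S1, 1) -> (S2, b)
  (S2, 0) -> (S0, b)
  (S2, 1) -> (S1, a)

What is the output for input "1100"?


Step-by-step:
  (S0, 1) -> (S0, a)
  (S0, 1) -> (S0, a)
  (S0, 0) -> (S1, a)
  (S1, 0) -> (S1, b)

"aaab"


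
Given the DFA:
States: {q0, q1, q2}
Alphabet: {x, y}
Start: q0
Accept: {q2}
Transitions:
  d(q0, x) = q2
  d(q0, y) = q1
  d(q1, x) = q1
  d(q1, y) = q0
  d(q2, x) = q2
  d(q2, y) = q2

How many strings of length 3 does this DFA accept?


Enumerating all length-3 strings:
  "xxx" -> q2 [accept]
  "xxy" -> q2 [accept]
  "xyx" -> q2 [accept]
  "xyy" -> q2 [accept]
  "yxx" -> q1 [reject]
  "yxy" -> q0 [reject]
  "yyx" -> q2 [accept]
  "yyy" -> q1 [reject]

5 out of 8


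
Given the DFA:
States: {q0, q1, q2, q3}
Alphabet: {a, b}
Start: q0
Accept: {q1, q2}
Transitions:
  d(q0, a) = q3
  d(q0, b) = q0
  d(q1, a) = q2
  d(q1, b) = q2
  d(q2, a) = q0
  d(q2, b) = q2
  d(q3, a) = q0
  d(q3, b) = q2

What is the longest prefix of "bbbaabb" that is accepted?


Run the DFA, marking each prefix where the state is accepting:
  "" -> q0 [reject]
  "b" -> q0 [reject]
  "bb" -> q0 [reject]
  "bbb" -> q0 [reject]
  "bbba" -> q3 [reject]
  "bbbaa" -> q0 [reject]
  "bbbaab" -> q0 [reject]
  "bbbaabb" -> q0 [reject]

No prefix is accepted


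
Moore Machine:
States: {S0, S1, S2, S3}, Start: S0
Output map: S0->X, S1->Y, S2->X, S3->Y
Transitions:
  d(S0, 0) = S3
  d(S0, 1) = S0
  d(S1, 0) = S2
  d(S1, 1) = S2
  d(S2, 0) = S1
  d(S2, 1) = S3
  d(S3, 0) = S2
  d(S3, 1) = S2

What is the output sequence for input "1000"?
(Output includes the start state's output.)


Start: S0 (output X)
  --1--> S0 (output X)
  --0--> S3 (output Y)
  --0--> S2 (output X)
  --0--> S1 (output Y)

"XXYXY"


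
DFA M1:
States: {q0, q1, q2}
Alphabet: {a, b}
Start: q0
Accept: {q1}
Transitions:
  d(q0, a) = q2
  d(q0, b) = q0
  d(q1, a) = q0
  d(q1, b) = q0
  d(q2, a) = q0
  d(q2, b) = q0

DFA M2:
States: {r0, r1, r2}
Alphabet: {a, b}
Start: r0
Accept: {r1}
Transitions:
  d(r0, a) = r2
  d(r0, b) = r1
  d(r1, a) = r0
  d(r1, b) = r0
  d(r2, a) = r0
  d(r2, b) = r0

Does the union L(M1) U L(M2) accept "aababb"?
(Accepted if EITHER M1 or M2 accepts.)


M1: final=q0 accepted=False
M2: final=r0 accepted=False

No, union rejects (neither accepts)


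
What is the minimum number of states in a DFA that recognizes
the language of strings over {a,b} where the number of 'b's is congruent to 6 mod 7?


States track (count of 'b') mod 7.
Need 7 states: one per remainder 0..6; accept = remainder 6.

7


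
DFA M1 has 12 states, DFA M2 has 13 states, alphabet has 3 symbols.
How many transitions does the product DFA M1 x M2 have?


Product DFA has 12 * 13 = 156 states.
Each has 3 transitions: 156 * 3 = 468

468


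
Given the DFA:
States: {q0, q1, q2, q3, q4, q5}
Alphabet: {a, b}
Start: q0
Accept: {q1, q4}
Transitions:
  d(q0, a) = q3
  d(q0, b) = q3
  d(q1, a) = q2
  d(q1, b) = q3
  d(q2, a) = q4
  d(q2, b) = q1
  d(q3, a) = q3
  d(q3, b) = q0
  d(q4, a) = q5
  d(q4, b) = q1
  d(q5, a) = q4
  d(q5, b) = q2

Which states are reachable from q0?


BFS from q0:
  layer 0: {q0}
  layer 1: {q3}

{q0, q3}


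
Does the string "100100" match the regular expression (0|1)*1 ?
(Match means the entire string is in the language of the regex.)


|string| = 6; first = '1'; last = '0'

No, "100100" does not match (0|1)*1


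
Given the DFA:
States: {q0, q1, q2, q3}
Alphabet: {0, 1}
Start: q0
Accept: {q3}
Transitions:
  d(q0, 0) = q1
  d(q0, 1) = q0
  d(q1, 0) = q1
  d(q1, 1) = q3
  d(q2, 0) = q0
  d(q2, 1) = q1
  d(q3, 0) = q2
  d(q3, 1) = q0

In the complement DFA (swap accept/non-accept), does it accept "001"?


Trace: q0 -> q1 -> q1 -> q3
Final: q3
Original accept: {q3}
Complement: q3 is in original accept

No, complement rejects (original accepts)


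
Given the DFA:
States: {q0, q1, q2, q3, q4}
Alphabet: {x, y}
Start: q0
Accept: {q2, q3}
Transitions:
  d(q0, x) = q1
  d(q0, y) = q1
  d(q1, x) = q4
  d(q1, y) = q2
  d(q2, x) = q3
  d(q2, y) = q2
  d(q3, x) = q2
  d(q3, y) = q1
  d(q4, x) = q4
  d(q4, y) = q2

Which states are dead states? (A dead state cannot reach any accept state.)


Forward reachability from each state:
  q0 -> reaches accept state q2 (live)
  q1 -> reaches accept state q2 (live)
  q2 -> reaches accept state q2 (live)
  q3 -> reaches accept state q2 (live)
  q4 -> reaches accept state q2 (live)

None (all states can reach an accept state)


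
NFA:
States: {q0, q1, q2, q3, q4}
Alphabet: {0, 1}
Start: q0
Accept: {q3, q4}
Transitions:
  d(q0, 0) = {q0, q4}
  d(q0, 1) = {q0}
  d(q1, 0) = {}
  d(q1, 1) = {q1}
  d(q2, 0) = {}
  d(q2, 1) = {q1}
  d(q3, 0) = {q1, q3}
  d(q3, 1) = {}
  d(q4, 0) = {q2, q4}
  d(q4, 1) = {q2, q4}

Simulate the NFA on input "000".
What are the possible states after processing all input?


Start: {q0}
  --0--> {q0, q4}
  --0--> {q0, q2, q4}
  --0--> {q0, q2, q4}

{q0, q2, q4}


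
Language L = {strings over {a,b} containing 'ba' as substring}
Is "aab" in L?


'ba' does not occur

No, "aab" is not in L


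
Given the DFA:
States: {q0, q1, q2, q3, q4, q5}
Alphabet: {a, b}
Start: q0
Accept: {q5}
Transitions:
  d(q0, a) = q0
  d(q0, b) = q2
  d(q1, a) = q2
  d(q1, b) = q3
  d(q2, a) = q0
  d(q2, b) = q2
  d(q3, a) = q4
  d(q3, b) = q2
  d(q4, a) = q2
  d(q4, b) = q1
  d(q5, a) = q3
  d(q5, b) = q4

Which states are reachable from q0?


BFS from q0:
  layer 0: {q0}
  layer 1: {q2}

{q0, q2}


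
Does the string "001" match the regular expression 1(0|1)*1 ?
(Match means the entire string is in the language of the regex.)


|string| = 3; first = '0'; last = '1'

No, "001" does not match 1(0|1)*1


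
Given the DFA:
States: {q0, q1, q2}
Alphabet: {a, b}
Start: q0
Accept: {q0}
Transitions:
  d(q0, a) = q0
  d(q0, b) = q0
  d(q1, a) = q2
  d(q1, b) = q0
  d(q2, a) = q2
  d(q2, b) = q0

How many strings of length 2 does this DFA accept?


Enumerating all length-2 strings:
  "aa" -> q0 [accept]
  "ab" -> q0 [accept]
  "ba" -> q0 [accept]
  "bb" -> q0 [accept]

4 out of 4


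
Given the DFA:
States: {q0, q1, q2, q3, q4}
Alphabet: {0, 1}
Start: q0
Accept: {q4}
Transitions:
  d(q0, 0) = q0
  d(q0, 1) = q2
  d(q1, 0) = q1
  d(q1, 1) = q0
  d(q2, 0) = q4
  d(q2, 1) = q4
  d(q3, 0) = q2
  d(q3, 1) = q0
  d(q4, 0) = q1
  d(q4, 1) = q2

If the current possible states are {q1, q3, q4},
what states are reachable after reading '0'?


Apply transition on '0' from each current state:
  d(q1, 0) = q1
  d(q3, 0) = q2
  d(q4, 0) = q1

{q1, q2}


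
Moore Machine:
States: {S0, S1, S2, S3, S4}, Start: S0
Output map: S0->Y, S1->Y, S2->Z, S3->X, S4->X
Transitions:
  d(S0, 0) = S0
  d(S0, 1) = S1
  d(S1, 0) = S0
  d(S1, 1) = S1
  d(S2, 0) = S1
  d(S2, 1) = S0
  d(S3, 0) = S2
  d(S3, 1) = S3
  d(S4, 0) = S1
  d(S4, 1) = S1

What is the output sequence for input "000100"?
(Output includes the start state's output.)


Start: S0 (output Y)
  --0--> S0 (output Y)
  --0--> S0 (output Y)
  --0--> S0 (output Y)
  --1--> S1 (output Y)
  --0--> S0 (output Y)
  --0--> S0 (output Y)

"YYYYYYY"


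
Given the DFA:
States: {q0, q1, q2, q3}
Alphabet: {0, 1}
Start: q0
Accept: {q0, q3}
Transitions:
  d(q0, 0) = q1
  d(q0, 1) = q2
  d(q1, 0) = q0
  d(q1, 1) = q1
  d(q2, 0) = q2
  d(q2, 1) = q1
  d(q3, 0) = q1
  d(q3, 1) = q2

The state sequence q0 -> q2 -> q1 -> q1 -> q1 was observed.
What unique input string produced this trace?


Trace back each transition to find the symbol:
  q0 --[1]--> q2
  q2 --[1]--> q1
  q1 --[1]--> q1
  q1 --[1]--> q1

"1111"


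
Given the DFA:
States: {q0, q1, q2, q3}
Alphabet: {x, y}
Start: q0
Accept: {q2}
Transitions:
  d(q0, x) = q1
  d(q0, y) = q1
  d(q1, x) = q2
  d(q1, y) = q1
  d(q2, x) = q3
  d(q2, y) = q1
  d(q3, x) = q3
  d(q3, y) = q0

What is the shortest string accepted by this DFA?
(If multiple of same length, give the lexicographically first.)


BFS by string length (lex-first path to each state shown):
  len 0: q0<-""
  len 1: q1<-"x"
  len 2: q1<-"xy", q2<-"xx"
Found accept state at length 2.

"xx"


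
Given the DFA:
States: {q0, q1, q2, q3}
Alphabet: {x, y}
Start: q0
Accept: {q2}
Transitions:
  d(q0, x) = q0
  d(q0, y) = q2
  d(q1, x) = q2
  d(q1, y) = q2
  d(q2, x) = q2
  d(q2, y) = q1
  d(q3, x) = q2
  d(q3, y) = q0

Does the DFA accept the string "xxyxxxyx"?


Trace: q0 -> q0 -> q0 -> q2 -> q2 -> q2 -> q2 -> q1 -> q2
Final state: q2
Accept states: {q2}

Yes, accepted (final state q2 is an accept state)


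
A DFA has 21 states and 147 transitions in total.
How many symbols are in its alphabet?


Each state has exactly one transition per symbol.
|alphabet| = transitions / states = 147 / 21 = 7

7


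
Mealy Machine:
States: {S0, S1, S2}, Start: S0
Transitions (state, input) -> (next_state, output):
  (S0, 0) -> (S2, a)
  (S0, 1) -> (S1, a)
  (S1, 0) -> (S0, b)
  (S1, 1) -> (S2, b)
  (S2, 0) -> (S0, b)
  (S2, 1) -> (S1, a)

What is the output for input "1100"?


Step-by-step:
  (S0, 1) -> (S1, a)
  (S1, 1) -> (S2, b)
  (S2, 0) -> (S0, b)
  (S0, 0) -> (S2, a)

"abba"


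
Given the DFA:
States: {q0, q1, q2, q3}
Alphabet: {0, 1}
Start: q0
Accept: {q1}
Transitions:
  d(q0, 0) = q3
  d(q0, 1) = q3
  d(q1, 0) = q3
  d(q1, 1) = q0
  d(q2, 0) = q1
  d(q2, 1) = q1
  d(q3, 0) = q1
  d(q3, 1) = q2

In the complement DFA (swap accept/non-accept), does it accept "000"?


Trace: q0 -> q3 -> q1 -> q3
Final: q3
Original accept: {q1}
Complement: q3 is not in original accept

Yes, complement accepts (original rejects)


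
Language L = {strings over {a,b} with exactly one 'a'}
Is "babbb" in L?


count('a') = 1

Yes, "babbb" is in L


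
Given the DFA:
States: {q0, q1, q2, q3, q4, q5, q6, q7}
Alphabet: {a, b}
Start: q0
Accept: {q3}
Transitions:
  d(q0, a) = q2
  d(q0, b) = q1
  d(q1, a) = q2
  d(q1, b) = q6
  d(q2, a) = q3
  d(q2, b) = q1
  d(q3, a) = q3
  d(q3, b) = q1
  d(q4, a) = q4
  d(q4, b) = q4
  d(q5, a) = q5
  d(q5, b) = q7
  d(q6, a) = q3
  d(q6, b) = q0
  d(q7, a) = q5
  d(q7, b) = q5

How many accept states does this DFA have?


Accept states listed: {q3}
Counting: q3(1)

1


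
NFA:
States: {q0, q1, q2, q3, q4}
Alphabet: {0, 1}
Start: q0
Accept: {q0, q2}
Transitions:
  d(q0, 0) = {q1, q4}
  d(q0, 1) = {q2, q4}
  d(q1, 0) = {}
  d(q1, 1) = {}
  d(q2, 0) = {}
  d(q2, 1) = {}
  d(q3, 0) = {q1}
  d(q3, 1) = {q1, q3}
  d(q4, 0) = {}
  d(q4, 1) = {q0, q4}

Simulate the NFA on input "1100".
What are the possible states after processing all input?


Start: {q0}
  --1--> {q2, q4}
  --1--> {q0, q4}
  --0--> {q1, q4}
  --0--> {}

{} (empty set, no valid transitions)


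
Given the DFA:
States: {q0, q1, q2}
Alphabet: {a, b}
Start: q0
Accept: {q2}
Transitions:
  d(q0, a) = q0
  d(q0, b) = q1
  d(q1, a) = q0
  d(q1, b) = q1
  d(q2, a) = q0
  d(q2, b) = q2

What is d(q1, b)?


Looking up transition d(q1, b)

q1


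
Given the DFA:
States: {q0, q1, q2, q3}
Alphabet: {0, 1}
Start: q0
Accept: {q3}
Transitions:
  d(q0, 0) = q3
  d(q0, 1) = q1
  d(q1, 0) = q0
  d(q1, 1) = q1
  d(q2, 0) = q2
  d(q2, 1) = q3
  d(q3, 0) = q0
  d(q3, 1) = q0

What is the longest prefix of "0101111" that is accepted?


Run the DFA, marking each prefix where the state is accepting:
  "" -> q0 [reject]
  "0" -> q3 [accept]
  "01" -> q0 [reject]
  "010" -> q3 [accept]
  "0101" -> q0 [reject]
  "01011" -> q1 [reject]
  "010111" -> q1 [reject]
  "0101111" -> q1 [reject]

"010"


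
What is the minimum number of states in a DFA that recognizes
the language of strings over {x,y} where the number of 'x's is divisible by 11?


States track (count of 'x') mod 11.
Need 11 states: one per remainder 0..10; accept = remainder 0.

11


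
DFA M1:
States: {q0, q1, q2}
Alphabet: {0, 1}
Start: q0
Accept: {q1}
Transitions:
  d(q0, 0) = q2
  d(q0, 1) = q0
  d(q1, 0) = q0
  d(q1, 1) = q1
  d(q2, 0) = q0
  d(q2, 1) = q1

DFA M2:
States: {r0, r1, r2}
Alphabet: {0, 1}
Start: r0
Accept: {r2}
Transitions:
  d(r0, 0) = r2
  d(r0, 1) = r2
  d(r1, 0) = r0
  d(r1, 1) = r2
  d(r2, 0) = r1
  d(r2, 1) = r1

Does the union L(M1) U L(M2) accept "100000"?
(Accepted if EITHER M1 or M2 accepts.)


M1: final=q2 accepted=False
M2: final=r0 accepted=False

No, union rejects (neither accepts)


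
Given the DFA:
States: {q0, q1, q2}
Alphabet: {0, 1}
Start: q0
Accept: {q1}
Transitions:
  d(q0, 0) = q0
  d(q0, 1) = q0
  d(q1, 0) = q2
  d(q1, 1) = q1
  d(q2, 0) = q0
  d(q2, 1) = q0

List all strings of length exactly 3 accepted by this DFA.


All strings of length 3: 8 total
Accepted: 0

None


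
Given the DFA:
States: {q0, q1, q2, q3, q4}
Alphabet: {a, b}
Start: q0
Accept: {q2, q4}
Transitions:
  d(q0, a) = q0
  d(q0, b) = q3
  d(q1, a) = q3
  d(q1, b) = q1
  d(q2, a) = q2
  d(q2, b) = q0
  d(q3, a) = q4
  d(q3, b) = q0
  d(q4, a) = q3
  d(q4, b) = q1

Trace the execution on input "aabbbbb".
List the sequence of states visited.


Input: aabbbbb
d(q0, a) = q0
d(q0, a) = q0
d(q0, b) = q3
d(q3, b) = q0
d(q0, b) = q3
d(q3, b) = q0
d(q0, b) = q3


q0 -> q0 -> q0 -> q3 -> q0 -> q3 -> q0 -> q3


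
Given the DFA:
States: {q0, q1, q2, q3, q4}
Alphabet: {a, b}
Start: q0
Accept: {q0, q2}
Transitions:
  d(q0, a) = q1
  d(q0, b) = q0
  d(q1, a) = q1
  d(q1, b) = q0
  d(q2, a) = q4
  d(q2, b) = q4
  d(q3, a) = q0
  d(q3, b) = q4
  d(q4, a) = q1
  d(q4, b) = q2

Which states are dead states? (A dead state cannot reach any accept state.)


Forward reachability from each state:
  q0 -> reaches accept state q0 (live)
  q1 -> reaches accept state q0 (live)
  q2 -> reaches accept state q0 (live)
  q3 -> reaches accept state q0 (live)
  q4 -> reaches accept state q0 (live)

None (all states can reach an accept state)


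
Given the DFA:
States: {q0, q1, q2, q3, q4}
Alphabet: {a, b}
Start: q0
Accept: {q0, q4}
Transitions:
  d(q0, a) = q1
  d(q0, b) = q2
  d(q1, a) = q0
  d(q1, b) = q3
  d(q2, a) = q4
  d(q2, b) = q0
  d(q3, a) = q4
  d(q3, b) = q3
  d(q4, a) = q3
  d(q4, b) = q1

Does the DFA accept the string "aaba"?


Trace: q0 -> q1 -> q0 -> q2 -> q4
Final state: q4
Accept states: {q0, q4}

Yes, accepted (final state q4 is an accept state)


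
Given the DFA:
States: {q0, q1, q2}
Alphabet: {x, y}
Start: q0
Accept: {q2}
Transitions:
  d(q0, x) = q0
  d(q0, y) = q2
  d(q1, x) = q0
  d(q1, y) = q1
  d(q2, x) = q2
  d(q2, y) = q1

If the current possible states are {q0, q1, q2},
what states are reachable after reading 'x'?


Apply transition on 'x' from each current state:
  d(q0, x) = q0
  d(q1, x) = q0
  d(q2, x) = q2

{q0, q2}


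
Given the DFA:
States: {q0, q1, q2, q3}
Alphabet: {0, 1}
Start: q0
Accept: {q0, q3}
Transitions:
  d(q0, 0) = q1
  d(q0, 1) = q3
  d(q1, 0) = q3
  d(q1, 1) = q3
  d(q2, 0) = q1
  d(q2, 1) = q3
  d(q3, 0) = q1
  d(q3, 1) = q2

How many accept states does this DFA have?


Accept states listed: {q0, q3}
Counting: q0(1) q3(2)

2


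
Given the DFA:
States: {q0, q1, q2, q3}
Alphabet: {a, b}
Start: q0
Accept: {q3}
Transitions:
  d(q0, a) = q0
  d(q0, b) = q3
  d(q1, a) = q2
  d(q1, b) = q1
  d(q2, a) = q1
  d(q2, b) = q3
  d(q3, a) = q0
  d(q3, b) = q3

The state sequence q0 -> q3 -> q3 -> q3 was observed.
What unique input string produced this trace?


Trace back each transition to find the symbol:
  q0 --[b]--> q3
  q3 --[b]--> q3
  q3 --[b]--> q3

"bbb"


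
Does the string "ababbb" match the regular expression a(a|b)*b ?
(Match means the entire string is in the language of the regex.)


|string| = 6; first = 'a'; last = 'b'

Yes, "ababbb" matches a(a|b)*b


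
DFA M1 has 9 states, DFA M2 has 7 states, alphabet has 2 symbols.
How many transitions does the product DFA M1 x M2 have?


Product DFA has 9 * 7 = 63 states.
Each has 2 transitions: 63 * 2 = 126

126


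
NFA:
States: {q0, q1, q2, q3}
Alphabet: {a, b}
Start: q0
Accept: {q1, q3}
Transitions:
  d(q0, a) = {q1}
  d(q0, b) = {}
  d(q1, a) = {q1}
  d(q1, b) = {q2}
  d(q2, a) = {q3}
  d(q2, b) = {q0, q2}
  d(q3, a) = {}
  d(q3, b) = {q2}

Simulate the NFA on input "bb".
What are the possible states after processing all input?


Start: {q0}
  --b--> {}
  --b--> {}

{} (empty set, no valid transitions)


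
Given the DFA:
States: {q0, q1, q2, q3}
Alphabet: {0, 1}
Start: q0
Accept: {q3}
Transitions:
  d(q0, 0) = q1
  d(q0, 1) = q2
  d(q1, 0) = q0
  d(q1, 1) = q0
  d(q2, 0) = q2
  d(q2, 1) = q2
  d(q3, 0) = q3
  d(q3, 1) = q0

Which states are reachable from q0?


BFS from q0:
  layer 0: {q0}
  layer 1: {q1, q2}

{q0, q1, q2}


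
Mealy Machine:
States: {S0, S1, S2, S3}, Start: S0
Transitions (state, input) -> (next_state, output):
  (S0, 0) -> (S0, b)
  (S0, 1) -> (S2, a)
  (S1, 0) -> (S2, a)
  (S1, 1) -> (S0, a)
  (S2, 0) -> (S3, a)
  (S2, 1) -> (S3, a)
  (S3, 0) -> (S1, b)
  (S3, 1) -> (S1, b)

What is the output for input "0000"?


Step-by-step:
  (S0, 0) -> (S0, b)
  (S0, 0) -> (S0, b)
  (S0, 0) -> (S0, b)
  (S0, 0) -> (S0, b)

"bbbb"


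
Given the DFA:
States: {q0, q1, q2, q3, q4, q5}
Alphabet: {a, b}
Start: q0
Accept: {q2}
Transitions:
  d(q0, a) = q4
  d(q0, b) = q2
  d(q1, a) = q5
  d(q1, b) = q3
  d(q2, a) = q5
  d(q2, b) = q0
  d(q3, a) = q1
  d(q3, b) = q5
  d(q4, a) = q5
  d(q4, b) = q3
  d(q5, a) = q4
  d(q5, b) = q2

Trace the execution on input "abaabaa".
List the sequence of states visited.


Input: abaabaa
d(q0, a) = q4
d(q4, b) = q3
d(q3, a) = q1
d(q1, a) = q5
d(q5, b) = q2
d(q2, a) = q5
d(q5, a) = q4


q0 -> q4 -> q3 -> q1 -> q5 -> q2 -> q5 -> q4


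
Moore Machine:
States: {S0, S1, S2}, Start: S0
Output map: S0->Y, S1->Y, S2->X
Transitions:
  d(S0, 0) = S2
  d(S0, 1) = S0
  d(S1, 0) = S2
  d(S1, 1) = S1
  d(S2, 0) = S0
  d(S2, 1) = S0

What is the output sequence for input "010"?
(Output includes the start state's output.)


Start: S0 (output Y)
  --0--> S2 (output X)
  --1--> S0 (output Y)
  --0--> S2 (output X)

"YXYX"


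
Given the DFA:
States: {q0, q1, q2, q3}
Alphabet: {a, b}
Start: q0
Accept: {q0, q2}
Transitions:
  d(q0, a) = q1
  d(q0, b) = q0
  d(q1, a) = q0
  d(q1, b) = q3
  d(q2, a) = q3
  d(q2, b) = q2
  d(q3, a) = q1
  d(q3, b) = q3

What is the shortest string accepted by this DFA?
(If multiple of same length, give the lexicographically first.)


BFS by string length (lex-first path to each state shown):
  len 0: q0<-""
Found accept state at length 0.

"" (empty string)


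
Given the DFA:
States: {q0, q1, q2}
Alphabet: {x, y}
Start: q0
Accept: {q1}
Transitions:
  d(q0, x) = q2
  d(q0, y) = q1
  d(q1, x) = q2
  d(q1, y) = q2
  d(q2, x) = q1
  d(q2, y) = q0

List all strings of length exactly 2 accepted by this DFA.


All strings of length 2: 4 total
Accepted: 1

"xx"


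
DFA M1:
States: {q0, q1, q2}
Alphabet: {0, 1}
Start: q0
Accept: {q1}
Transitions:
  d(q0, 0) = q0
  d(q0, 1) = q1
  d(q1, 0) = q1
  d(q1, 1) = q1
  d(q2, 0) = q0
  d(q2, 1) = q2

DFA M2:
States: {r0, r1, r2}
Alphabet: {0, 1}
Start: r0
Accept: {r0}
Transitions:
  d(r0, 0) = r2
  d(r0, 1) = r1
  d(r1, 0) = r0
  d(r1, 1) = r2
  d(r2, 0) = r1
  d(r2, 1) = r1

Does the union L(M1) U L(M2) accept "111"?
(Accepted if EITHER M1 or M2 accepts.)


M1: final=q1 accepted=True
M2: final=r1 accepted=False

Yes, union accepts


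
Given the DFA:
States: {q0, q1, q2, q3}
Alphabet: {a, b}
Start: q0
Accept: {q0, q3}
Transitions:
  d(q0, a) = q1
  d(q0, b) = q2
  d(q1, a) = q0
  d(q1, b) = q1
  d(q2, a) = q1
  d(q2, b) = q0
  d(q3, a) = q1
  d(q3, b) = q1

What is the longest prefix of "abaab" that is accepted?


Run the DFA, marking each prefix where the state is accepting:
  "" -> q0 [accept]
  "a" -> q1 [reject]
  "ab" -> q1 [reject]
  "aba" -> q0 [accept]
  "abaa" -> q1 [reject]
  "abaab" -> q1 [reject]

"aba"


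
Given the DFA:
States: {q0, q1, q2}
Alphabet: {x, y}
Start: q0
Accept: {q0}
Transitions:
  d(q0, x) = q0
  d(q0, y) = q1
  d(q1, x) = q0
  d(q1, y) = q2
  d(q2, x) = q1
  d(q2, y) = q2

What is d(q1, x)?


Looking up transition d(q1, x)

q0


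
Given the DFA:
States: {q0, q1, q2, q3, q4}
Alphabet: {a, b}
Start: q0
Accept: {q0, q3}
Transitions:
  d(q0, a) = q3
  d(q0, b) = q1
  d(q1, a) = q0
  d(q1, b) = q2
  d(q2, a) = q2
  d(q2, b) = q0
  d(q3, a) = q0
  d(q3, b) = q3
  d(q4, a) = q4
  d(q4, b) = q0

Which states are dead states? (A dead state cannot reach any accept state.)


Forward reachability from each state:
  q0 -> reaches accept state q0 (live)
  q1 -> reaches accept state q0 (live)
  q2 -> reaches accept state q0 (live)
  q3 -> reaches accept state q0 (live)
  q4 -> reaches accept state q0 (live)

None (all states can reach an accept state)


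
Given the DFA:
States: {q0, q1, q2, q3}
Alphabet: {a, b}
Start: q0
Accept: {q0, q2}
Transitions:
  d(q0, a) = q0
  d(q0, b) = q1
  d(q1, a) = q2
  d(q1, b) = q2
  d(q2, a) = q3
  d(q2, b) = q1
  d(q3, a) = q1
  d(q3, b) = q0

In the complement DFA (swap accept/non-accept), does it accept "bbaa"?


Trace: q0 -> q1 -> q2 -> q3 -> q1
Final: q1
Original accept: {q0, q2}
Complement: q1 is not in original accept

Yes, complement accepts (original rejects)


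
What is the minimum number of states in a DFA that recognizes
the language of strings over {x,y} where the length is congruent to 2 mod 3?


States track (length) mod 3.
Need 3 states: one per remainder 0..2; accept = remainder 2.

3


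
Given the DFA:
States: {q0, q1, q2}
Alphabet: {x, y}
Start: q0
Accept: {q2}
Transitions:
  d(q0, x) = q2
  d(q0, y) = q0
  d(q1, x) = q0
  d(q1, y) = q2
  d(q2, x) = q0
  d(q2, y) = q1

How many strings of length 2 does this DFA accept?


Enumerating all length-2 strings:
  "xx" -> q0 [reject]
  "xy" -> q1 [reject]
  "yx" -> q2 [accept]
  "yy" -> q0 [reject]

1 out of 4


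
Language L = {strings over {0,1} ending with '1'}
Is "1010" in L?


last symbol = '0'

No, "1010" is not in L


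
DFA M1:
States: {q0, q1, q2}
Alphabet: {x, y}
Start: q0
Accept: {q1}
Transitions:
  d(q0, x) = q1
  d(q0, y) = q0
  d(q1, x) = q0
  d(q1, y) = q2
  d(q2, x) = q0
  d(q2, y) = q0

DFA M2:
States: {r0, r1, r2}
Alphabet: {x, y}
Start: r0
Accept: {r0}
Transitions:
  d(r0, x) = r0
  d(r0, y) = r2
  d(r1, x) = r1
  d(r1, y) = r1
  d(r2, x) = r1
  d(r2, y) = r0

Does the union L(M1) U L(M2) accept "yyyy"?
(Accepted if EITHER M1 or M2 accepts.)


M1: final=q0 accepted=False
M2: final=r0 accepted=True

Yes, union accepts


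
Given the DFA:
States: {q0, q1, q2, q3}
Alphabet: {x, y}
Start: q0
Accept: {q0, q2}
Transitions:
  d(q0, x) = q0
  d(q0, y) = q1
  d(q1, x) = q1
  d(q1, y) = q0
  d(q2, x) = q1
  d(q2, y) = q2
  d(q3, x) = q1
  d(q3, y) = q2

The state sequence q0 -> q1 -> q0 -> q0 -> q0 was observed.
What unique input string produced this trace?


Trace back each transition to find the symbol:
  q0 --[y]--> q1
  q1 --[y]--> q0
  q0 --[x]--> q0
  q0 --[x]--> q0

"yyxx"


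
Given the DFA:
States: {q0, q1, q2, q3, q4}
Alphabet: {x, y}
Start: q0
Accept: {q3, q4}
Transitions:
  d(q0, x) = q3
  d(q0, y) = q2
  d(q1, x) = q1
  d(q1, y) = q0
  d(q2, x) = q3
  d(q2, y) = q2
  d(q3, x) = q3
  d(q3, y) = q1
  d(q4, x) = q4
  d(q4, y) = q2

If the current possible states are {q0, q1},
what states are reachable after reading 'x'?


Apply transition on 'x' from each current state:
  d(q0, x) = q3
  d(q1, x) = q1

{q1, q3}


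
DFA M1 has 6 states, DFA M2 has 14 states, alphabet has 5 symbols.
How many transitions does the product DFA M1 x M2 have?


Product DFA has 6 * 14 = 84 states.
Each has 5 transitions: 84 * 5 = 420

420


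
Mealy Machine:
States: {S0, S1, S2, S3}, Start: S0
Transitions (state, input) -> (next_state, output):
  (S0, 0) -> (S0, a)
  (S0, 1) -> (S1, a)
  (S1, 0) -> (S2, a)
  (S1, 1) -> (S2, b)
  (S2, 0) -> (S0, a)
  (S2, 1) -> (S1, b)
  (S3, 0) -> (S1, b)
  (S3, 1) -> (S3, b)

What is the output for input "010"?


Step-by-step:
  (S0, 0) -> (S0, a)
  (S0, 1) -> (S1, a)
  (S1, 0) -> (S2, a)

"aaa"


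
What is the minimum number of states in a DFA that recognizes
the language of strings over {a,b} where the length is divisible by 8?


States track (length) mod 8.
Need 8 states: one per remainder 0..7; accept = remainder 0.

8


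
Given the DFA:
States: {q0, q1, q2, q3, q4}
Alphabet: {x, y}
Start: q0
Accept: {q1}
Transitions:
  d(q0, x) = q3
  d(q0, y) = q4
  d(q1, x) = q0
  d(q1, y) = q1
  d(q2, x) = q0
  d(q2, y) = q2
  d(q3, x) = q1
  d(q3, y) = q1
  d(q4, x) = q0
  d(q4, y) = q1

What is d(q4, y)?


Looking up transition d(q4, y)

q1


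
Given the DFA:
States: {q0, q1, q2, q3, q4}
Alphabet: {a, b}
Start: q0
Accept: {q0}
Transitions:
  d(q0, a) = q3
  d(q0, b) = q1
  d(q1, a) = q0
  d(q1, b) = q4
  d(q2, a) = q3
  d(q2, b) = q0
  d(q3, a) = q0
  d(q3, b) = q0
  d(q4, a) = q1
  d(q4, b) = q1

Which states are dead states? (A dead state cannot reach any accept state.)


Forward reachability from each state:
  q0 -> reaches accept state q0 (live)
  q1 -> reaches accept state q0 (live)
  q2 -> reaches accept state q0 (live)
  q3 -> reaches accept state q0 (live)
  q4 -> reaches accept state q0 (live)

None (all states can reach an accept state)


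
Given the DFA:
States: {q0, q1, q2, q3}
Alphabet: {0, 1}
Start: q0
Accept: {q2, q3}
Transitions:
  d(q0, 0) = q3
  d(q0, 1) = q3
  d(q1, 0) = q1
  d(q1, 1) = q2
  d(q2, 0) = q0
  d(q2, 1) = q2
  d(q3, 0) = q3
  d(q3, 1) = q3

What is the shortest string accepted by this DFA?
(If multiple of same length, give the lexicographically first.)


BFS by string length (lex-first path to each state shown):
  len 0: q0<-""
  len 1: q3<-"0"
Found accept state at length 1.

"0"


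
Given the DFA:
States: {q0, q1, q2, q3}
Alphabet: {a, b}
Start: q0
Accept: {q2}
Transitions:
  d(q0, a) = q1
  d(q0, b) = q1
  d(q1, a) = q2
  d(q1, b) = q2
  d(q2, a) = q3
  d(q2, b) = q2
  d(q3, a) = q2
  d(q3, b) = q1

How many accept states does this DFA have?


Accept states listed: {q2}
Counting: q2(1)

1


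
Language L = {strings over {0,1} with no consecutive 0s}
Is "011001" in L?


'00' occurs at index 3

No, "011001" is not in L


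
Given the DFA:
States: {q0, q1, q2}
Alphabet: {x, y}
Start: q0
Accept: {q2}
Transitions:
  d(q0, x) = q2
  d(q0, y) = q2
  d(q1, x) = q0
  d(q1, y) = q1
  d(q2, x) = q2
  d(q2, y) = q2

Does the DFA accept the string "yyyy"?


Trace: q0 -> q2 -> q2 -> q2 -> q2
Final state: q2
Accept states: {q2}

Yes, accepted (final state q2 is an accept state)


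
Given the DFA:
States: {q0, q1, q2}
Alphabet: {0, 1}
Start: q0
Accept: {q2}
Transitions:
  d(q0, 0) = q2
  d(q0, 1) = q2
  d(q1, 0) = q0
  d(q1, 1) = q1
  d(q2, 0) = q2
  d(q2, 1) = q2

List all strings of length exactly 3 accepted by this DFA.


All strings of length 3: 8 total
Accepted: 8

"000", "001", "010", "011", "100", "101", "110", "111"


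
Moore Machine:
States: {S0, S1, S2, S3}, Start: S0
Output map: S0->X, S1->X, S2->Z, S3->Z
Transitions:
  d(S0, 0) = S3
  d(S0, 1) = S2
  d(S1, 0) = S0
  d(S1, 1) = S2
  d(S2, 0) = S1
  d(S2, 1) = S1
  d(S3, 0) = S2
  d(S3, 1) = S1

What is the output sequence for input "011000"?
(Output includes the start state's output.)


Start: S0 (output X)
  --0--> S3 (output Z)
  --1--> S1 (output X)
  --1--> S2 (output Z)
  --0--> S1 (output X)
  --0--> S0 (output X)
  --0--> S3 (output Z)

"XZXZXXZ"


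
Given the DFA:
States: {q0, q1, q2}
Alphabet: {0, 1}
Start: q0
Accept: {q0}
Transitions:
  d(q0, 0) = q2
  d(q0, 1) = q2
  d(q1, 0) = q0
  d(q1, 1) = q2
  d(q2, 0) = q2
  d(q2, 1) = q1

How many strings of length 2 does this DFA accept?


Enumerating all length-2 strings:
  "00" -> q2 [reject]
  "01" -> q1 [reject]
  "10" -> q2 [reject]
  "11" -> q1 [reject]

0 out of 4


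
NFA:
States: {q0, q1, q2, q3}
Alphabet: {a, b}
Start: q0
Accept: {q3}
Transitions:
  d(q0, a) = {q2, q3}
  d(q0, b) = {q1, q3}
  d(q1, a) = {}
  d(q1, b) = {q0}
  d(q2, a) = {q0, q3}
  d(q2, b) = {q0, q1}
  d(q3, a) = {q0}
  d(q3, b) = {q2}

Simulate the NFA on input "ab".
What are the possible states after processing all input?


Start: {q0}
  --a--> {q2, q3}
  --b--> {q0, q1, q2}

{q0, q1, q2}


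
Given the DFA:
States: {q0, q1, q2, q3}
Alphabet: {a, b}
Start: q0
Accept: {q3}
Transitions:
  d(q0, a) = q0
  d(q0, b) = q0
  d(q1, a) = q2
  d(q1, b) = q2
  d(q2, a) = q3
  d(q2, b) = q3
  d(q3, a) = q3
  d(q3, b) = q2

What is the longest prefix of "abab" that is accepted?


Run the DFA, marking each prefix where the state is accepting:
  "" -> q0 [reject]
  "a" -> q0 [reject]
  "ab" -> q0 [reject]
  "aba" -> q0 [reject]
  "abab" -> q0 [reject]

No prefix is accepted


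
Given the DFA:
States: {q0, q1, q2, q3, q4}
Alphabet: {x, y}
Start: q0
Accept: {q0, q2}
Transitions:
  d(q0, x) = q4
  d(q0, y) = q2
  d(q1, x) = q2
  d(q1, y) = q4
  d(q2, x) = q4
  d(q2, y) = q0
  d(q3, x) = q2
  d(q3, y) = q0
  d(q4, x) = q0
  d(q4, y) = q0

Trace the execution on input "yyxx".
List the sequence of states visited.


Input: yyxx
d(q0, y) = q2
d(q2, y) = q0
d(q0, x) = q4
d(q4, x) = q0


q0 -> q2 -> q0 -> q4 -> q0


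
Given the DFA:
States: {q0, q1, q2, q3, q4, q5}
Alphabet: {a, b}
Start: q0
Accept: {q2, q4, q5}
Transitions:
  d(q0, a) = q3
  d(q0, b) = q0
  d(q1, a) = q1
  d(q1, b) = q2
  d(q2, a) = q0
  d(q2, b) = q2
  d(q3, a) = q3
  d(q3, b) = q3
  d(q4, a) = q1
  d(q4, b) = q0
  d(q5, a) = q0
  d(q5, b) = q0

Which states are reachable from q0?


BFS from q0:
  layer 0: {q0}
  layer 1: {q3}

{q0, q3}


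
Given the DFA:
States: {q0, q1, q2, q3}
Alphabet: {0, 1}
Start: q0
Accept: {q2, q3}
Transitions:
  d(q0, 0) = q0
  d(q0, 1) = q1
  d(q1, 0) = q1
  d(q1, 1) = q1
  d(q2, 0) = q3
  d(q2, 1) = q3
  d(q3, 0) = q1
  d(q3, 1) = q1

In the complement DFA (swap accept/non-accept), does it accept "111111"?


Trace: q0 -> q1 -> q1 -> q1 -> q1 -> q1 -> q1
Final: q1
Original accept: {q2, q3}
Complement: q1 is not in original accept

Yes, complement accepts (original rejects)


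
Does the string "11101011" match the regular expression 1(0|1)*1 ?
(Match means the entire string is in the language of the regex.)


|string| = 8; first = '1'; last = '1'

Yes, "11101011" matches 1(0|1)*1


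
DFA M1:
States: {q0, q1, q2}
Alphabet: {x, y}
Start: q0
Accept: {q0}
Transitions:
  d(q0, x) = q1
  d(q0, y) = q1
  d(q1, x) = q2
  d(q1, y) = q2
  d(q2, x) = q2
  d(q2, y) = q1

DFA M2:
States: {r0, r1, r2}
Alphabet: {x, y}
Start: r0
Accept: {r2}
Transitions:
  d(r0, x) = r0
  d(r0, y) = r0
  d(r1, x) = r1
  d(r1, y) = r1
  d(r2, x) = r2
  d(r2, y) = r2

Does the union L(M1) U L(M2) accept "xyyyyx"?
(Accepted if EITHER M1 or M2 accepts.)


M1: final=q2 accepted=False
M2: final=r0 accepted=False

No, union rejects (neither accepts)


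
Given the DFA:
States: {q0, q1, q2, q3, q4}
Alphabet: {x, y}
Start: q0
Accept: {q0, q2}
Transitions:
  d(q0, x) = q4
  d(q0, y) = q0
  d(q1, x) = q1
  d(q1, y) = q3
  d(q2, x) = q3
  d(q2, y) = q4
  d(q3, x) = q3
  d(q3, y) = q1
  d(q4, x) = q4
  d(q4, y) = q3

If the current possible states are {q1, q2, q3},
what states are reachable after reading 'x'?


Apply transition on 'x' from each current state:
  d(q1, x) = q1
  d(q2, x) = q3
  d(q3, x) = q3

{q1, q3}


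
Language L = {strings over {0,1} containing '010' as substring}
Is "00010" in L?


'010' occurs at index 2

Yes, "00010" is in L


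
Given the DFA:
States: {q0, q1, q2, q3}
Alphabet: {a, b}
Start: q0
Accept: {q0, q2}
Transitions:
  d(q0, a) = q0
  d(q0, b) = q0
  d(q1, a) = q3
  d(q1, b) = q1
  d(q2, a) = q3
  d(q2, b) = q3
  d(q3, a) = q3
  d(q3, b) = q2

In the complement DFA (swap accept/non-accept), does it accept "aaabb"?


Trace: q0 -> q0 -> q0 -> q0 -> q0 -> q0
Final: q0
Original accept: {q0, q2}
Complement: q0 is in original accept

No, complement rejects (original accepts)


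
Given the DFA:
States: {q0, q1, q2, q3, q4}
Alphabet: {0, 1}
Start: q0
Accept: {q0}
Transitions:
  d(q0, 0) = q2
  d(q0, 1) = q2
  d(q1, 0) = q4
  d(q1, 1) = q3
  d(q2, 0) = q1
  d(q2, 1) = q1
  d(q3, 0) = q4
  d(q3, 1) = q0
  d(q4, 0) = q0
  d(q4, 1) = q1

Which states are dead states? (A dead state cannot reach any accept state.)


Forward reachability from each state:
  q0 -> reaches accept state q0 (live)
  q1 -> reaches accept state q0 (live)
  q2 -> reaches accept state q0 (live)
  q3 -> reaches accept state q0 (live)
  q4 -> reaches accept state q0 (live)

None (all states can reach an accept state)


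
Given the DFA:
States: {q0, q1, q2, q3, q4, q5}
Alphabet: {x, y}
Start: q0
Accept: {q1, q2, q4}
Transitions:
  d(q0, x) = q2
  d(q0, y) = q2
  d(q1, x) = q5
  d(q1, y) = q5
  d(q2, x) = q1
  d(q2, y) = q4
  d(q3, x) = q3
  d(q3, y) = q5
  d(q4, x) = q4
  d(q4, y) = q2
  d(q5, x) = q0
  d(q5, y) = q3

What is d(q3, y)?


Looking up transition d(q3, y)

q5


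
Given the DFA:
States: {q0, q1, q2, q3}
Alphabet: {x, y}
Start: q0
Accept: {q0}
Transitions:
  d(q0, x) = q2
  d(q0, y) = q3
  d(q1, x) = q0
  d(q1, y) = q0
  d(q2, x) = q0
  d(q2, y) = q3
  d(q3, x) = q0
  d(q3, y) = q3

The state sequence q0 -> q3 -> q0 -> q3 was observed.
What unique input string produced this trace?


Trace back each transition to find the symbol:
  q0 --[y]--> q3
  q3 --[x]--> q0
  q0 --[y]--> q3

"yxy"


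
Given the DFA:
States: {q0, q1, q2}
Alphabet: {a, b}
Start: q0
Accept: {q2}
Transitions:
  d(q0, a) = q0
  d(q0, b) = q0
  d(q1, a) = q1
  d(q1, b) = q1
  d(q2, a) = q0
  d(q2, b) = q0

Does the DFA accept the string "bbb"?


Trace: q0 -> q0 -> q0 -> q0
Final state: q0
Accept states: {q2}

No, rejected (final state q0 is not an accept state)


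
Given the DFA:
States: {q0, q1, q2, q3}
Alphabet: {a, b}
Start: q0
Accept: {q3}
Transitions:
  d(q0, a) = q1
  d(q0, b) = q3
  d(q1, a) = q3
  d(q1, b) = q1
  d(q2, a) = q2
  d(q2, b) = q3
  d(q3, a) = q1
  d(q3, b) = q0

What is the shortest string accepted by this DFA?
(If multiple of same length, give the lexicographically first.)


BFS by string length (lex-first path to each state shown):
  len 0: q0<-""
  len 1: q1<-"a", q3<-"b"
Found accept state at length 1.

"b"


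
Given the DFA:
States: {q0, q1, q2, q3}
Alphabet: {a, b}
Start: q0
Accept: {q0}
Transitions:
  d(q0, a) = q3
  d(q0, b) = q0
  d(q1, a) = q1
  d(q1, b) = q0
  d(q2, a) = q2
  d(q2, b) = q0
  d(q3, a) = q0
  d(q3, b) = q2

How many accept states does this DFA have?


Accept states listed: {q0}
Counting: q0(1)

1


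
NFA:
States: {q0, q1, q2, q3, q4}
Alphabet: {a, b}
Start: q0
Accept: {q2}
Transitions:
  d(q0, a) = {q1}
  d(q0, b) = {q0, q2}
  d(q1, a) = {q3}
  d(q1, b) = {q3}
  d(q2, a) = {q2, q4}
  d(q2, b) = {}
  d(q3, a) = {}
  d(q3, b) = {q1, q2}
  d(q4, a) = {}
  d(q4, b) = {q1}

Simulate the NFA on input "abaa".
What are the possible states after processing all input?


Start: {q0}
  --a--> {q1}
  --b--> {q3}
  --a--> {}
  --a--> {}

{} (empty set, no valid transitions)


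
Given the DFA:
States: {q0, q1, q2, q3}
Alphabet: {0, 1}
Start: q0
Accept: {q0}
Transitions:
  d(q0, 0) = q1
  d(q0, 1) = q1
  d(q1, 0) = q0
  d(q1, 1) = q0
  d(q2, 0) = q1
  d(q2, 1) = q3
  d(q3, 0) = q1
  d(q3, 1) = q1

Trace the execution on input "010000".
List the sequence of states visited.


Input: 010000
d(q0, 0) = q1
d(q1, 1) = q0
d(q0, 0) = q1
d(q1, 0) = q0
d(q0, 0) = q1
d(q1, 0) = q0


q0 -> q1 -> q0 -> q1 -> q0 -> q1 -> q0


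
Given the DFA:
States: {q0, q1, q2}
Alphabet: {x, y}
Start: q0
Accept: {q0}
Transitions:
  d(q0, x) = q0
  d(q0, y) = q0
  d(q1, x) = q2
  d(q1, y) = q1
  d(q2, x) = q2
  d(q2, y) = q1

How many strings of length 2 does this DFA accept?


Enumerating all length-2 strings:
  "xx" -> q0 [accept]
  "xy" -> q0 [accept]
  "yx" -> q0 [accept]
  "yy" -> q0 [accept]

4 out of 4
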